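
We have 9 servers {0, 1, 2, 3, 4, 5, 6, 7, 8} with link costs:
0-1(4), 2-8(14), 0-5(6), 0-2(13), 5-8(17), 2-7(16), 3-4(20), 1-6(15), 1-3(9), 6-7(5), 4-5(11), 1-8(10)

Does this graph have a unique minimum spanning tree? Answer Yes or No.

Yes

Kruskal: consider edges lightest-first.
0-1 (4): add — endpoints in different components.
6-7 (5): add — endpoints in different components.
0-5 (6): add — endpoints in different components.
1-3 (9): add — endpoints in different components.
1-8 (10): add — endpoints in different components.
4-5 (11): add — endpoints in different components.
0-2 (13): add — endpoints in different components.
2-8 (14): skip — 2 and 8 already connected.
1-6 (15): add — endpoints in different components.
Every non-tree edge has weight strictly greater than the heaviest edge on the tree path between its endpoints, so the MST is unique.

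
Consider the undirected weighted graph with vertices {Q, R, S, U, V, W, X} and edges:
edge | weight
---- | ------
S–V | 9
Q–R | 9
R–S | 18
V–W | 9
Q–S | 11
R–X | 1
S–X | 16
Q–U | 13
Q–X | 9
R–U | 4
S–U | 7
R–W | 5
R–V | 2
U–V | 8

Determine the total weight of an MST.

Sort edges by weight, then run Kruskal:
R–X (1): add — endpoints in different components.
R–V (2): add — endpoints in different components.
R–U (4): add — endpoints in different components.
R–W (5): add — endpoints in different components.
S–U (7): add — endpoints in different components.
U–V (8): skip — V and U already connected.
Q–R (9): add — endpoints in different components.
MST edges: R–X, R–V, R–U, R–W, S–U, Q–R; total weight 1+2+4+5+7+9 = 28.

28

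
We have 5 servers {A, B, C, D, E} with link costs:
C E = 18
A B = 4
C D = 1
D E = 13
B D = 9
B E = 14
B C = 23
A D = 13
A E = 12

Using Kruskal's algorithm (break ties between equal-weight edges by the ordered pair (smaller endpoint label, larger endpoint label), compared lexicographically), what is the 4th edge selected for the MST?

Kruskal's algorithm — process edges by increasing weight (ties by edge label):
C D (1): add — endpoints in different components.
A B (4): add — endpoints in different components.
B D (9): add — endpoints in different components.
A E (12): add — endpoints in different components.
The 4th edge added is A E.

A-E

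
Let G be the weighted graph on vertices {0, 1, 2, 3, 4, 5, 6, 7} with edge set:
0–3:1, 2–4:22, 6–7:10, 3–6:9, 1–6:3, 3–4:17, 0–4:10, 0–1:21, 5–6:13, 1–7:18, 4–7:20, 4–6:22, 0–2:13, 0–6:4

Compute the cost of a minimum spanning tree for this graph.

Kruskal's algorithm — process edges by increasing weight (ties by edge label):
0–3 (1): add — endpoints in different components.
1–6 (3): add — endpoints in different components.
0–6 (4): add — endpoints in different components.
3–6 (9): skip — 3 and 6 already connected.
0–4 (10): add — endpoints in different components.
6–7 (10): add — endpoints in different components.
0–2 (13): add — endpoints in different components.
5–6 (13): add — endpoints in different components.
MST edges: 0–3, 1–6, 0–6, 0–4, 6–7, 0–2, 5–6; total weight 1+3+4+10+10+13+13 = 54.

54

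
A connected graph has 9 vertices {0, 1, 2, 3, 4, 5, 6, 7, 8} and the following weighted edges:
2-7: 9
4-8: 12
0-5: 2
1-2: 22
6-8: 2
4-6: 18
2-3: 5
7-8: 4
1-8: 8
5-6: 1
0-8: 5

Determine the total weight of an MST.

Kruskal's algorithm — process edges by increasing weight (ties by edge label):
5-6 (1): add — endpoints in different components.
0-5 (2): add — endpoints in different components.
6-8 (2): add — endpoints in different components.
7-8 (4): add — endpoints in different components.
0-8 (5): skip — 0 and 8 already connected.
2-3 (5): add — endpoints in different components.
1-8 (8): add — endpoints in different components.
2-7 (9): add — endpoints in different components.
4-8 (12): add — endpoints in different components.
MST edges: 5-6, 0-5, 6-8, 7-8, 2-3, 1-8, 2-7, 4-8; total weight 1+2+2+4+5+8+9+12 = 43.

43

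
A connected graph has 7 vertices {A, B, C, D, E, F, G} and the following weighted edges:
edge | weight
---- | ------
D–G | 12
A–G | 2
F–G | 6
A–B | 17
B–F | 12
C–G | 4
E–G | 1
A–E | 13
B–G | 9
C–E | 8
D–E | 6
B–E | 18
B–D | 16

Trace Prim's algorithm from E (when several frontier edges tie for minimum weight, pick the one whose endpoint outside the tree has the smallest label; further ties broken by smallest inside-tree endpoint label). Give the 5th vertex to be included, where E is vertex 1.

Prim, starting at E.
Step 1: cheapest edge leaving the tree is E–G (1); add G.
Step 2: cheapest edge leaving the tree is A–G (2); add A.
Step 3: cheapest edge leaving the tree is C–G (4); add C.
Step 4: cheapest edge leaving the tree is D–E (6); add D.
Step 5: cheapest edge leaving the tree is F–G (6); add F.
Step 6: cheapest edge leaving the tree is B–G (9); add B.
Vertex order: E, G, A, C, D, F, B. The 5th vertex is D.

D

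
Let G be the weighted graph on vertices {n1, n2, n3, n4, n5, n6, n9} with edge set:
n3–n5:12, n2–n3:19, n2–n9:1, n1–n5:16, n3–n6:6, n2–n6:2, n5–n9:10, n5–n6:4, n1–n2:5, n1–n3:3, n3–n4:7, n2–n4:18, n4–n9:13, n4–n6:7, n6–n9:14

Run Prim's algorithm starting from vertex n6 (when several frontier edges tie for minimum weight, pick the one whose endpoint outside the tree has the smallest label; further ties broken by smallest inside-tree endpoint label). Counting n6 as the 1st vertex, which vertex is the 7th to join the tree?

n4

Prim's algorithm from n6:
Step 1: cheapest edge leaving the tree is n2–n6 (2); add n2.
Step 2: cheapest edge leaving the tree is n2–n9 (1); add n9.
Step 3: cheapest edge leaving the tree is n5–n6 (4); add n5.
Step 4: cheapest edge leaving the tree is n1–n2 (5); add n1.
Step 5: cheapest edge leaving the tree is n1–n3 (3); add n3.
Step 6: cheapest edge leaving the tree is n3–n4 (7); add n4.
Vertex order: n6, n2, n9, n5, n1, n3, n4. The 7th vertex is n4.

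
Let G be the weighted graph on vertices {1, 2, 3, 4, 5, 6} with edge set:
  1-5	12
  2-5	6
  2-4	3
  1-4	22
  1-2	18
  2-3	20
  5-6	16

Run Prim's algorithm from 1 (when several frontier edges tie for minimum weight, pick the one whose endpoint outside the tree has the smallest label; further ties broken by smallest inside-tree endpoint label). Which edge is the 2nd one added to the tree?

2-5

Prim's algorithm from 1:
Step 1: cheapest edge leaving the tree is 1-5 (12); add 5.
Step 2: cheapest edge leaving the tree is 2-5 (6); add 2.
Step 3: cheapest edge leaving the tree is 2-4 (3); add 4.
Step 4: cheapest edge leaving the tree is 5-6 (16); add 6.
Step 5: cheapest edge leaving the tree is 2-3 (20); add 3.
The 2nd edge added is 2-5.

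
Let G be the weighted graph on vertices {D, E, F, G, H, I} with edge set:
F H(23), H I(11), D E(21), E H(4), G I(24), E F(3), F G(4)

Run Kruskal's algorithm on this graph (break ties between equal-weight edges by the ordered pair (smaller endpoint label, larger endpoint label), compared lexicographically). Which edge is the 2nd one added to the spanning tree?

Kruskal's algorithm — process edges by increasing weight (ties by edge label):
E F (3): add — endpoints in different components.
E H (4): add — endpoints in different components.
F G (4): add — endpoints in different components.
H I (11): add — endpoints in different components.
D E (21): add — endpoints in different components.
The 2nd edge added is E H.

E-H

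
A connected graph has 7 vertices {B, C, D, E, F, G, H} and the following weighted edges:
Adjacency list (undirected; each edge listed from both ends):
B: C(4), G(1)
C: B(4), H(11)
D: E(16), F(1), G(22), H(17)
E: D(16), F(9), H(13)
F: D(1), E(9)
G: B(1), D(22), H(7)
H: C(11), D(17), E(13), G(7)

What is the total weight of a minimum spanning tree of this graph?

Sort edges by weight, then run Kruskal:
B—G (1): add. Components now {B,G} {C} {D} {E} {F} {H}
D—F (1): add. Components now {B,G} {C} {D,F} {E} {H}
B—C (4): add. Components now {B,C,G} {D,F} {E} {H}
G—H (7): add. Components now {B,C,G,H} {D,F} {E}
E—F (9): add. Components now {B,C,G,H} {D,E,F}
C—H (11): skip — C and H already connected.
E—H (13): add. Components now {B,C,D,E,F,G,H}
MST edges: B—G, D—F, B—C, G—H, E—F, E—H; total weight 1+1+4+7+9+13 = 35.

35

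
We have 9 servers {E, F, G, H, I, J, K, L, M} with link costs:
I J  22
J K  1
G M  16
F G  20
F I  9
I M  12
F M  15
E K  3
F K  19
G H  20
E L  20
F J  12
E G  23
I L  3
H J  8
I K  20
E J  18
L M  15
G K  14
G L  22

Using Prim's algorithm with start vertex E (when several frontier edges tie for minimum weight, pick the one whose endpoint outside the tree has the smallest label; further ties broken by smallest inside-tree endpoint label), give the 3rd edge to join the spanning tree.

Grow the tree from E using Prim:
Step 1: cheapest edge leaving the tree is E K (3); add K.
Step 2: cheapest edge leaving the tree is J K (1); add J.
Step 3: cheapest edge leaving the tree is H J (8); add H.
Step 4: cheapest edge leaving the tree is F J (12); add F.
Step 5: cheapest edge leaving the tree is F I (9); add I.
Step 6: cheapest edge leaving the tree is I L (3); add L.
Step 7: cheapest edge leaving the tree is I M (12); add M.
Step 8: cheapest edge leaving the tree is G K (14); add G.
The 3rd edge added is H J.

H-J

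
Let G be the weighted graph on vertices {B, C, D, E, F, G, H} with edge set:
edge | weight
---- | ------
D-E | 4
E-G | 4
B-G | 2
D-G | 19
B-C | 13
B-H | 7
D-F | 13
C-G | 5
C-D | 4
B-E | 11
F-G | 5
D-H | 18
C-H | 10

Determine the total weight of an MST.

Prim's algorithm from H:
Step 1: frontier [B-H 7, C-H 10, D-H 18] → take B-H (7); add B.
Step 2: frontier [B-G 2, B-E 11, B-C 13, C-H 10, D-H 18] → take B-G (2); add G.
Step 3: frontier [B-E 11, B-C 13, E-G 4, C-G 5, F-G 5, D-G 19, C-H 10, D-H 18] → take E-G (4); add E.
Step 4: frontier [B-C 13, D-E 4, C-G 5, F-G 5, D-G 19, C-H 10, D-H 18] → take D-E (4); add D.
Step 5: frontier [B-C 13, C-D 4, D-F 13, C-G 5, F-G 5, C-H 10] → take C-D (4); add C.
Step 6: frontier [D-F 13, F-G 5] → take F-G (5); add F.
MST edges: B-H, B-G, E-G, D-E, C-D, F-G; total weight 7+2+4+4+4+5 = 26.

26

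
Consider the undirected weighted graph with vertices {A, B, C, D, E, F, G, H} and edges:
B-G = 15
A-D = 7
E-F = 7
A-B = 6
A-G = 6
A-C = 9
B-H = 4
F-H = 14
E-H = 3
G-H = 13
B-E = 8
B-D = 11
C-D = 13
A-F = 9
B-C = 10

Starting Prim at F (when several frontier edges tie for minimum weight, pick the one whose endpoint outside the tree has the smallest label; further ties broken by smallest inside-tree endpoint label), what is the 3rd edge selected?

Prim's algorithm from F:
Step 1: cheapest edge leaving the tree is E-F (7); add E.
Step 2: cheapest edge leaving the tree is E-H (3); add H.
Step 3: cheapest edge leaving the tree is B-H (4); add B.
Step 4: cheapest edge leaving the tree is A-B (6); add A.
Step 5: cheapest edge leaving the tree is A-G (6); add G.
Step 6: cheapest edge leaving the tree is A-D (7); add D.
Step 7: cheapest edge leaving the tree is A-C (9); add C.
The 3rd edge added is B-H.

B-H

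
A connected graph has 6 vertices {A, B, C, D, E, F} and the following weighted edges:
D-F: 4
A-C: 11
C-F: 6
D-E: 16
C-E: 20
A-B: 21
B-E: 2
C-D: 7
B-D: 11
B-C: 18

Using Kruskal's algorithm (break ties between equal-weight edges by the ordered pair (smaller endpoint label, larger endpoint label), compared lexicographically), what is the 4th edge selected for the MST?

Kruskal's algorithm — process edges by increasing weight (ties by edge label):
B-E (2): add. Components now {A} {B,E} {C} {D} {F}
D-F (4): add. Components now {A} {B,E} {C} {D,F}
C-F (6): add. Components now {A} {B,E} {C,D,F}
C-D (7): skip — C and D already connected.
A-C (11): add. Components now {A,C,D,F} {B,E}
B-D (11): add. Components now {A,B,C,D,E,F}
The 4th edge added is A-C.

A-C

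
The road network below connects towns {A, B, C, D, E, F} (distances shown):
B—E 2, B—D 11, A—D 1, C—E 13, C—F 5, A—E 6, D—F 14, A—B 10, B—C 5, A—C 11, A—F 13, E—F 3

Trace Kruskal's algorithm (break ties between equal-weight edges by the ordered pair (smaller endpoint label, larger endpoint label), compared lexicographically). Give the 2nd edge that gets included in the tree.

B-E

Kruskal's algorithm — process edges by increasing weight (ties by edge label):
A—D (1): add — endpoints in different components.
B—E (2): add — endpoints in different components.
E—F (3): add — endpoints in different components.
B—C (5): add — endpoints in different components.
C—F (5): skip — C and F already connected.
A—E (6): add — endpoints in different components.
The 2nd edge added is B—E.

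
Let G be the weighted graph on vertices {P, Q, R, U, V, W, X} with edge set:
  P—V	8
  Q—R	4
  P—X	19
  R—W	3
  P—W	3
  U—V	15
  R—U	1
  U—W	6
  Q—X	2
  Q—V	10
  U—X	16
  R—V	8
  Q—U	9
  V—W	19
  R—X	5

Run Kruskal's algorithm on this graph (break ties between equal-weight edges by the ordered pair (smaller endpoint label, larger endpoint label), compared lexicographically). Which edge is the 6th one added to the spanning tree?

Kruskal's algorithm — process edges by increasing weight (ties by edge label):
R—U (1): add. Components now {X} {Q} {R,U} {V} {W} {P}
Q—X (2): add. Components now {Q,X} {R,U} {V} {W} {P}
P—W (3): add. Components now {Q,X} {R,U} {V} {P,W}
R—W (3): add. Components now {Q,X} {P,R,U,W} {V}
Q—R (4): add. Components now {P,Q,R,U,W,X} {V}
R—X (5): skip — X and R already connected.
U—W (6): skip — U and W already connected.
P—V (8): add. Components now {P,Q,R,U,V,W,X}
The 6th edge added is P—V.

P-V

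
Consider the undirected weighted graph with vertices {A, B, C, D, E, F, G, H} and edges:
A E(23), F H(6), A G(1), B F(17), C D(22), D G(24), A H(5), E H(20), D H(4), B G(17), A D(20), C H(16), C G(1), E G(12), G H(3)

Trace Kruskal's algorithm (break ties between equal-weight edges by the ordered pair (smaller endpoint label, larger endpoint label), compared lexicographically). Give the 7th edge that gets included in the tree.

B-F

Kruskal: consider edges lightest-first.
A G (1): add — endpoints in different components.
C G (1): add — endpoints in different components.
G H (3): add — endpoints in different components.
D H (4): add — endpoints in different components.
A H (5): skip — A and H already connected.
F H (6): add — endpoints in different components.
E G (12): add — endpoints in different components.
C H (16): skip — C and H already connected.
B F (17): add — endpoints in different components.
The 7th edge added is B F.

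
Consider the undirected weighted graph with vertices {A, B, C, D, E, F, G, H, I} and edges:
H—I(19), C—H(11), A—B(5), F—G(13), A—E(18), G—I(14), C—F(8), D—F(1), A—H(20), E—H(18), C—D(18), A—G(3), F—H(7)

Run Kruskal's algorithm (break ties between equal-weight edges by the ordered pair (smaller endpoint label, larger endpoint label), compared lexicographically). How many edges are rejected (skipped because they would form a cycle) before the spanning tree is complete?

Kruskal: consider edges lightest-first.
D—F (1): add — endpoints in different components.
A—G (3): add — endpoints in different components.
A—B (5): add — endpoints in different components.
F—H (7): add — endpoints in different components.
C—F (8): add — endpoints in different components.
C—H (11): skip — C and H already connected.
F—G (13): add — endpoints in different components.
G—I (14): add — endpoints in different components.
A—E (18): add — endpoints in different components.
Edges rejected before the tree was complete: 1.

1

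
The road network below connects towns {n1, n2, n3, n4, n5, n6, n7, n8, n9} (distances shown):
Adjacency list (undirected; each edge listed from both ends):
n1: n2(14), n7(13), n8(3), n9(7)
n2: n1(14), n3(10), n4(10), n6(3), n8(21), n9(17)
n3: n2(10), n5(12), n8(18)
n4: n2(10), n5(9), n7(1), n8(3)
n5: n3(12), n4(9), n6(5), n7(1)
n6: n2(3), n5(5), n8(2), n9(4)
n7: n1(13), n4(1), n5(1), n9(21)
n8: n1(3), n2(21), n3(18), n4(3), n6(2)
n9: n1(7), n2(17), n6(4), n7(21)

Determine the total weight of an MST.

Kruskal: consider edges lightest-first.
n4–n7 (1): add — endpoints in different components.
n5–n7 (1): add — endpoints in different components.
n6–n8 (2): add — endpoints in different components.
n1–n8 (3): add — endpoints in different components.
n2–n6 (3): add — endpoints in different components.
n4–n8 (3): add — endpoints in different components.
n6–n9 (4): add — endpoints in different components.
n5–n6 (5): skip — n6 and n5 already connected.
n1–n9 (7): skip — n1 and n9 already connected.
n4–n5 (9): skip — n5 and n4 already connected.
n2–n3 (10): add — endpoints in different components.
MST edges: n4–n7, n5–n7, n6–n8, n1–n8, n2–n6, n4–n8, n6–n9, n2–n3; total weight 1+1+2+3+3+3+4+10 = 27.

27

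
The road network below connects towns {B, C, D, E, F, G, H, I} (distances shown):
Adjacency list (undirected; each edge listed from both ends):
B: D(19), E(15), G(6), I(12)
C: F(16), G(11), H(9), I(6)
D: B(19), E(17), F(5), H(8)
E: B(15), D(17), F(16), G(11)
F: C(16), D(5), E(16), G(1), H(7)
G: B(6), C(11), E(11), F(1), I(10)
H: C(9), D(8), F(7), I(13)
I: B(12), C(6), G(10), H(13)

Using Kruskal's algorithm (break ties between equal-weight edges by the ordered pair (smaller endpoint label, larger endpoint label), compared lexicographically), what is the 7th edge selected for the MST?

E-G

Kruskal: consider edges lightest-first.
F G (1): add — endpoints in different components.
D F (5): add — endpoints in different components.
B G (6): add — endpoints in different components.
C I (6): add — endpoints in different components.
F H (7): add — endpoints in different components.
D H (8): skip — D and H already connected.
C H (9): add — endpoints in different components.
G I (10): skip — G and I already connected.
C G (11): skip — C and G already connected.
E G (11): add — endpoints in different components.
The 7th edge added is E G.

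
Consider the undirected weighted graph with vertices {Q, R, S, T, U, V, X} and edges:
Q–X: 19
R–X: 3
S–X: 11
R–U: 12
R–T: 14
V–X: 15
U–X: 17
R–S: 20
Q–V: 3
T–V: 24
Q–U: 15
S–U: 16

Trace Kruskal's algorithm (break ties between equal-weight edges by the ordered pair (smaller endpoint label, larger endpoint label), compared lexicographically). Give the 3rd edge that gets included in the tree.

S-X

Kruskal: consider edges lightest-first.
Q–V (3): add. Components now {Q,V} {S} {X} {U} {R} {T}
R–X (3): add. Components now {Q,V} {S} {R,X} {U} {T}
S–X (11): add. Components now {Q,V} {R,S,X} {U} {T}
R–U (12): add. Components now {Q,V} {R,S,U,X} {T}
R–T (14): add. Components now {Q,V} {R,S,T,U,X}
Q–U (15): add. Components now {Q,R,S,T,U,V,X}
The 3rd edge added is S–X.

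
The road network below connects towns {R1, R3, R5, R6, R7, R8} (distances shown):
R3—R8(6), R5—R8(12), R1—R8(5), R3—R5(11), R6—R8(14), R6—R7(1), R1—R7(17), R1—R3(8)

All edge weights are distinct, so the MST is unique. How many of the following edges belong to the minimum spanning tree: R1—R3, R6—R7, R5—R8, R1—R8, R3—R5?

3

Kruskal's algorithm — process edges by increasing weight (ties by edge label):
R6—R7 (1): add. Components now {R8} {R6,R7} {R1} {R3} {R5}
R1—R8 (5): add. Components now {R1,R8} {R6,R7} {R3} {R5}
R3—R8 (6): add. Components now {R1,R3,R8} {R6,R7} {R5}
R1—R3 (8): skip — R1 and R3 already connected.
R3—R5 (11): add. Components now {R1,R3,R5,R8} {R6,R7}
R5—R8 (12): skip — R8 and R5 already connected.
R6—R8 (14): add. Components now {R1,R3,R5,R6,R7,R8}
MST edge set: {R6—R7, R1—R8, R3—R8, R3—R5, R6—R8}.
Of the listed edges, {R6—R7, R1—R8, R3—R5} are in the MST → 3.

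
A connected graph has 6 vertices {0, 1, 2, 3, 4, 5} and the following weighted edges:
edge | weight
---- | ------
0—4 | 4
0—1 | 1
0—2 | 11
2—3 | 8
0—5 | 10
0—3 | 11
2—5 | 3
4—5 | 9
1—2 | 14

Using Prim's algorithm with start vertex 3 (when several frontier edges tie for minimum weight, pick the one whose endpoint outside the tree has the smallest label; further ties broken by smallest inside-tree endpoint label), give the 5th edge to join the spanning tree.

Prim, starting at 3.
Step 1: frontier [2—3 8, 0—3 11] → take 2—3 (8); add 2.
Step 2: frontier [2—5 3, 0—2 11, 1—2 14, 0—3 11] → take 2—5 (3); add 5.
Step 3: frontier [0—2 11, 1—2 14, 0—3 11, 4—5 9, 0—5 10] → take 4—5 (9); add 4.
Step 4: frontier [0—2 11, 1—2 14, 0—3 11, 0—4 4, 0—5 10] → take 0—4 (4); add 0.
Step 5: frontier [0—1 1, 1—2 14] → take 0—1 (1); add 1.
The 5th edge added is 0—1.

0-1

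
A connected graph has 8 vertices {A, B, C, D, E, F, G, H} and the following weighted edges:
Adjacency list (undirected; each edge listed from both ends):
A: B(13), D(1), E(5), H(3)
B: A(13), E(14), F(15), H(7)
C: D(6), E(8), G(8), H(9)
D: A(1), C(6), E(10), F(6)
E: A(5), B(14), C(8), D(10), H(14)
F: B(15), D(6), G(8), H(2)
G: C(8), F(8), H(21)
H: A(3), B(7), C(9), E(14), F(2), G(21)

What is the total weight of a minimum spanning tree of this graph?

32

Grow the tree from D using Prim:
Step 1: cheapest edge leaving the tree is A-D (1); add A.
Step 2: cheapest edge leaving the tree is A-H (3); add H.
Step 3: cheapest edge leaving the tree is F-H (2); add F.
Step 4: cheapest edge leaving the tree is A-E (5); add E.
Step 5: cheapest edge leaving the tree is C-D (6); add C.
Step 6: cheapest edge leaving the tree is B-H (7); add B.
Step 7: cheapest edge leaving the tree is C-G (8); add G.
MST edges: A-D, A-H, F-H, A-E, C-D, B-H, C-G; total weight 1+3+2+5+6+7+8 = 32.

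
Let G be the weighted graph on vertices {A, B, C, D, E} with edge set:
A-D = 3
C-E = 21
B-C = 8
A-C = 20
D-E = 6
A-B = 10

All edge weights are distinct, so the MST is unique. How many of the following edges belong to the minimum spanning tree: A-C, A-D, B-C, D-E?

Kruskal's algorithm — process edges by increasing weight (ties by edge label):
A-D (3): add — endpoints in different components.
D-E (6): add — endpoints in different components.
B-C (8): add — endpoints in different components.
A-B (10): add — endpoints in different components.
MST edge set: {A-D, D-E, B-C, A-B}.
Of the listed edges, {A-D, B-C, D-E} are in the MST → 3.

3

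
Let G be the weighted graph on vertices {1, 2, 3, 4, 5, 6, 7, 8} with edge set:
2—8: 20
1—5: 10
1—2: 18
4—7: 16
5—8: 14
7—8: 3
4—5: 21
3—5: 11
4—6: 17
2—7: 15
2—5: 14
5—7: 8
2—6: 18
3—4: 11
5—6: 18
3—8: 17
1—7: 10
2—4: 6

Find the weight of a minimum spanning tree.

66

Sort edges by weight, then run Kruskal:
7—8 (3): add — endpoints in different components.
2—4 (6): add — endpoints in different components.
5—7 (8): add — endpoints in different components.
1—5 (10): add — endpoints in different components.
1—7 (10): skip — 1 and 7 already connected.
3—4 (11): add — endpoints in different components.
3—5 (11): add — endpoints in different components.
2—5 (14): skip — 2 and 5 already connected.
5—8 (14): skip — 5 and 8 already connected.
2—7 (15): skip — 2 and 7 already connected.
4—7 (16): skip — 4 and 7 already connected.
3—8 (17): skip — 3 and 8 already connected.
4—6 (17): add — endpoints in different components.
MST edges: 7—8, 2—4, 5—7, 1—5, 3—4, 3—5, 4—6; total weight 3+6+8+10+11+11+17 = 66.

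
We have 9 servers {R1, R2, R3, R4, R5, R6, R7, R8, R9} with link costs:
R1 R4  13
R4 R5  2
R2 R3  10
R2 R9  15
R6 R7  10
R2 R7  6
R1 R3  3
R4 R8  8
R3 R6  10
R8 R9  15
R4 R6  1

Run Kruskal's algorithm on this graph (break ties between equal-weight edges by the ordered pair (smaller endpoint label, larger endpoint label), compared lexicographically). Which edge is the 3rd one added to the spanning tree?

R1-R3

Kruskal's algorithm — process edges by increasing weight (ties by edge label):
R4 R6 (1): add — endpoints in different components.
R4 R5 (2): add — endpoints in different components.
R1 R3 (3): add — endpoints in different components.
R2 R7 (6): add — endpoints in different components.
R4 R8 (8): add — endpoints in different components.
R2 R3 (10): add — endpoints in different components.
R3 R6 (10): add — endpoints in different components.
R6 R7 (10): skip — R7 and R6 already connected.
R1 R4 (13): skip — R4 and R1 already connected.
R2 R9 (15): add — endpoints in different components.
The 3rd edge added is R1 R3.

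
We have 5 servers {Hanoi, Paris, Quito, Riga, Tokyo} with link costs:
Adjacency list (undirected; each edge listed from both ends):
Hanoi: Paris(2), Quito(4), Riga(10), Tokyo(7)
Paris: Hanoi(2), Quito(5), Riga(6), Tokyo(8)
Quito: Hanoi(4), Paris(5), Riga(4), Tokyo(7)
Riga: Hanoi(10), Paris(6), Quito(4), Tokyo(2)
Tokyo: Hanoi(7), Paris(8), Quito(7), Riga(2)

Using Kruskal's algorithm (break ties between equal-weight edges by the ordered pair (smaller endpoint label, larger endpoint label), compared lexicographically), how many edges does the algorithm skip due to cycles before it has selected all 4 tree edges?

0

Kruskal: consider edges lightest-first.
Hanoi Paris (2): add. Components now {Riga} {Hanoi,Paris} {Quito} {Tokyo}
Riga Tokyo (2): add. Components now {Riga,Tokyo} {Hanoi,Paris} {Quito}
Hanoi Quito (4): add. Components now {Riga,Tokyo} {Hanoi,Paris,Quito}
Quito Riga (4): add. Components now {Hanoi,Paris,Quito,Riga,Tokyo}
Edges rejected before the tree was complete: 0.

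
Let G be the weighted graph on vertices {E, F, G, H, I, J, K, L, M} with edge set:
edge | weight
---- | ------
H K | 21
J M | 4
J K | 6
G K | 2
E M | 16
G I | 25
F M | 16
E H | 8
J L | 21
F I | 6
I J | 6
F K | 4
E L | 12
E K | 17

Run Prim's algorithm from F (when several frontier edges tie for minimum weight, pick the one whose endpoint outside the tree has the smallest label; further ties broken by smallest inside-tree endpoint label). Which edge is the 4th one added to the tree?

I-J

Prim, starting at F.
Step 1: frontier [F K 4, F I 6, F M 16] → take F K (4); add K.
Step 2: frontier [F I 6, F M 16, G K 2, J K 6, E K 17, H K 21] → take G K (2); add G.
Step 3: frontier [F I 6, F M 16, G I 25, J K 6, E K 17, H K 21] → take F I (6); add I.
Step 4: frontier [F M 16, I J 6, J K 6, E K 17, H K 21] → take I J (6); add J.
Step 5: frontier [F M 16, J M 4, J L 21, E K 17, H K 21] → take J M (4); add M.
Step 6: frontier [J L 21, E K 17, H K 21, E M 16] → take E M (16); add E.
Step 7: frontier [E H 8, E L 12, J L 21, H K 21] → take E H (8); add H.
Step 8: frontier [E L 12, J L 21] → take E L (12); add L.
The 4th edge added is I J.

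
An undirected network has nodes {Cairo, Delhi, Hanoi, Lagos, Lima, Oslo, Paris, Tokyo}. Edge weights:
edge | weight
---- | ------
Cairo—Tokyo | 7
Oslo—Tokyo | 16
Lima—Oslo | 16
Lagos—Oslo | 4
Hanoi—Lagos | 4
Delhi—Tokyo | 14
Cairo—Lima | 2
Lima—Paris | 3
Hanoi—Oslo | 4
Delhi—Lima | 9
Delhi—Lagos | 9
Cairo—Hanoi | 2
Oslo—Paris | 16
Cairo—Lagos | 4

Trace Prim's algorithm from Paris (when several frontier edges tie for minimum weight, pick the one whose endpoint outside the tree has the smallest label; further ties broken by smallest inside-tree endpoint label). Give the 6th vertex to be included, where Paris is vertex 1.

Oslo

Prim, starting at Paris.
Step 1: cheapest edge leaving the tree is Lima—Paris (3); add Lima.
Step 2: cheapest edge leaving the tree is Cairo—Lima (2); add Cairo.
Step 3: cheapest edge leaving the tree is Cairo—Hanoi (2); add Hanoi.
Step 4: cheapest edge leaving the tree is Cairo—Lagos (4); add Lagos.
Step 5: cheapest edge leaving the tree is Hanoi—Oslo (4); add Oslo.
Step 6: cheapest edge leaving the tree is Cairo—Tokyo (7); add Tokyo.
Step 7: cheapest edge leaving the tree is Delhi—Lagos (9); add Delhi.
Vertex order: Paris, Lima, Cairo, Hanoi, Lagos, Oslo, Tokyo, Delhi. The 6th vertex is Oslo.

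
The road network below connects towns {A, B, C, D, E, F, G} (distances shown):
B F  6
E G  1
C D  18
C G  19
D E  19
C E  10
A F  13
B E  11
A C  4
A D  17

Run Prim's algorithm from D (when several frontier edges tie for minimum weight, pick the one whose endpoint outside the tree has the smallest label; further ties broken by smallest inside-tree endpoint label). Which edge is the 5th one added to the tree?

Grow the tree from D using Prim:
Step 1: frontier [A D 17, C D 18, D E 19] → take A D (17); add A.
Step 2: frontier [A C 4, A F 13, C D 18, D E 19] → take A C (4); add C.
Step 3: frontier [A F 13, C E 10, C G 19, D E 19] → take C E (10); add E.
Step 4: frontier [A F 13, C G 19, E G 1, B E 11] → take E G (1); add G.
Step 5: frontier [A F 13, B E 11] → take B E (11); add B.
Step 6: frontier [A F 13, B F 6] → take B F (6); add F.
The 5th edge added is B E.

B-E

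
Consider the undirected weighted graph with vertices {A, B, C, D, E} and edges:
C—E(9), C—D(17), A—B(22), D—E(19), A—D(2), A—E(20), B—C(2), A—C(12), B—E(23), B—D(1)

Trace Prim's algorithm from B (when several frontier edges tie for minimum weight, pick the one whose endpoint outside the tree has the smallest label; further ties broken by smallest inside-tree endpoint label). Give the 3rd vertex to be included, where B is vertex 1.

Prim, starting at B.
Step 1: cheapest edge leaving the tree is B—D (1); add D.
Step 2: cheapest edge leaving the tree is A—D (2); add A.
Step 3: cheapest edge leaving the tree is B—C (2); add C.
Step 4: cheapest edge leaving the tree is C—E (9); add E.
Vertex order: B, D, A, C, E. The 3rd vertex is A.

A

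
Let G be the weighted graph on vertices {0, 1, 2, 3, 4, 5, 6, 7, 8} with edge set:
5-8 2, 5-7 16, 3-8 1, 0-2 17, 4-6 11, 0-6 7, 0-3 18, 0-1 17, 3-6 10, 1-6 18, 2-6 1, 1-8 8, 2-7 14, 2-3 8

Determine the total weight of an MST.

52

Sort edges by weight, then run Kruskal:
2-6 (1): add — endpoints in different components.
3-8 (1): add — endpoints in different components.
5-8 (2): add — endpoints in different components.
0-6 (7): add — endpoints in different components.
1-8 (8): add — endpoints in different components.
2-3 (8): add — endpoints in different components.
3-6 (10): skip — 3 and 6 already connected.
4-6 (11): add — endpoints in different components.
2-7 (14): add — endpoints in different components.
MST edges: 2-6, 3-8, 5-8, 0-6, 1-8, 2-3, 4-6, 2-7; total weight 1+1+2+7+8+8+11+14 = 52.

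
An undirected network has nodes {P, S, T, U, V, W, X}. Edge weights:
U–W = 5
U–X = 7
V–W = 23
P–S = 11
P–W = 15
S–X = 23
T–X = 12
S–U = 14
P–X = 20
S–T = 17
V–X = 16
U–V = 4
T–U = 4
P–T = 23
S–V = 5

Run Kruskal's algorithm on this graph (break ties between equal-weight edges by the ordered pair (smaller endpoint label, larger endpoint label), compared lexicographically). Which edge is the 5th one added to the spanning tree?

Kruskal's algorithm — process edges by increasing weight (ties by edge label):
T–U (4): add — endpoints in different components.
U–V (4): add — endpoints in different components.
S–V (5): add — endpoints in different components.
U–W (5): add — endpoints in different components.
U–X (7): add — endpoints in different components.
P–S (11): add — endpoints in different components.
The 5th edge added is U–X.

U-X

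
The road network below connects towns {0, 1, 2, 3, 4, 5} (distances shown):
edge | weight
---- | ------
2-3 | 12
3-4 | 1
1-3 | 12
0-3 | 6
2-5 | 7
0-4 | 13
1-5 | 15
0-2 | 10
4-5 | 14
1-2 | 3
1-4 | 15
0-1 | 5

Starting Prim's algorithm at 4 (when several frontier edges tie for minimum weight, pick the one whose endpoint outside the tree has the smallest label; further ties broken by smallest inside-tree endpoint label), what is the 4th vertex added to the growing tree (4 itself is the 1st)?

1

Prim's algorithm from 4:
Step 1: frontier [3-4 1, 0-4 13, 4-5 14, 1-4 15] → take 3-4 (1); add 3.
Step 2: frontier [0-3 6, 1-3 12, 2-3 12, 0-4 13, 4-5 14, 1-4 15] → take 0-3 (6); add 0.
Step 3: frontier [0-1 5, 0-2 10, 1-3 12, 2-3 12, 4-5 14, 1-4 15] → take 0-1 (5); add 1.
Step 4: frontier [0-2 10, 1-2 3, 1-5 15, 2-3 12, 4-5 14] → take 1-2 (3); add 2.
Step 5: frontier [1-5 15, 2-5 7, 4-5 14] → take 2-5 (7); add 5.
Vertex order: 4, 3, 0, 1, 2, 5. The 4th vertex is 1.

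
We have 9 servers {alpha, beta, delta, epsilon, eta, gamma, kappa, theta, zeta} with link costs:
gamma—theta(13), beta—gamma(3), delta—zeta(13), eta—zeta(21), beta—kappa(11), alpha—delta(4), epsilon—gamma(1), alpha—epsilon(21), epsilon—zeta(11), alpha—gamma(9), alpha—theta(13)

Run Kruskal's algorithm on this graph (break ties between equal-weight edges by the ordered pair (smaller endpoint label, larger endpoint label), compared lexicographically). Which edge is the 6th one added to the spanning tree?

Sort edges by weight, then run Kruskal:
epsilon—gamma (1): add — endpoints in different components.
beta—gamma (3): add — endpoints in different components.
alpha—delta (4): add — endpoints in different components.
alpha—gamma (9): add — endpoints in different components.
beta—kappa (11): add — endpoints in different components.
epsilon—zeta (11): add — endpoints in different components.
alpha—theta (13): add — endpoints in different components.
delta—zeta (13): skip — zeta and delta already connected.
gamma—theta (13): skip — theta and gamma already connected.
alpha—epsilon (21): skip — alpha and epsilon already connected.
eta—zeta (21): add — endpoints in different components.
The 6th edge added is epsilon—zeta.

epsilon-zeta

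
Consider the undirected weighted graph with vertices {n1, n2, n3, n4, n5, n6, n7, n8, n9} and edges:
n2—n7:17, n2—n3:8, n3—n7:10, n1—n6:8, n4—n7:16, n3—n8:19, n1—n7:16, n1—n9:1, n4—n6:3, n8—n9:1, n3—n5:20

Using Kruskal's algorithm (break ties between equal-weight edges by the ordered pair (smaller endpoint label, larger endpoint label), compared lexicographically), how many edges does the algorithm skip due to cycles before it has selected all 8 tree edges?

Kruskal: consider edges lightest-first.
n1—n9 (1): add — endpoints in different components.
n8—n9 (1): add — endpoints in different components.
n4—n6 (3): add — endpoints in different components.
n1—n6 (8): add — endpoints in different components.
n2—n3 (8): add — endpoints in different components.
n3—n7 (10): add — endpoints in different components.
n1—n7 (16): add — endpoints in different components.
n4—n7 (16): skip — n7 and n4 already connected.
n2—n7 (17): skip — n7 and n2 already connected.
n3—n8 (19): skip — n8 and n3 already connected.
n3—n5 (20): add — endpoints in different components.
Edges rejected before the tree was complete: 3.

3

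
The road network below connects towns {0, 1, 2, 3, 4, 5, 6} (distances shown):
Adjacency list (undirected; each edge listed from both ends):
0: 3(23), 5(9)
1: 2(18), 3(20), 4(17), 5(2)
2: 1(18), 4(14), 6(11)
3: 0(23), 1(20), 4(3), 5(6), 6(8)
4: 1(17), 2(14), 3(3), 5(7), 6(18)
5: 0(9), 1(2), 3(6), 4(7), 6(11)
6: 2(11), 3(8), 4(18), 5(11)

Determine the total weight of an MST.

39

Kruskal: consider edges lightest-first.
1–5 (2): add. Components now {0} {1,5} {2} {3} {4} {6}
3–4 (3): add. Components now {0} {1,5} {2} {3,4} {6}
3–5 (6): add. Components now {0} {1,3,4,5} {2} {6}
4–5 (7): skip — 4 and 5 already connected.
3–6 (8): add. Components now {0} {1,3,4,5,6} {2}
0–5 (9): add. Components now {0,1,3,4,5,6} {2}
2–6 (11): add. Components now {0,1,2,3,4,5,6}
MST edges: 1–5, 3–4, 3–5, 3–6, 0–5, 2–6; total weight 2+3+6+8+9+11 = 39.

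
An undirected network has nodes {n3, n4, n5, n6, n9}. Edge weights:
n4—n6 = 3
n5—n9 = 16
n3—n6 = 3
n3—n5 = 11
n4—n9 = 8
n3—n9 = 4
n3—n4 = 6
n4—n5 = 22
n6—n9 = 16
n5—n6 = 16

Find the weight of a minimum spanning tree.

Kruskal's algorithm — process edges by increasing weight (ties by edge label):
n3—n6 (3): add. Components now {n5} {n3,n6} {n9} {n4}
n4—n6 (3): add. Components now {n5} {n3,n4,n6} {n9}
n3—n9 (4): add. Components now {n5} {n3,n4,n6,n9}
n3—n4 (6): skip — n3 and n4 already connected.
n4—n9 (8): skip — n9 and n4 already connected.
n3—n5 (11): add. Components now {n3,n4,n5,n6,n9}
MST edges: n3—n6, n4—n6, n3—n9, n3—n5; total weight 3+3+4+11 = 21.

21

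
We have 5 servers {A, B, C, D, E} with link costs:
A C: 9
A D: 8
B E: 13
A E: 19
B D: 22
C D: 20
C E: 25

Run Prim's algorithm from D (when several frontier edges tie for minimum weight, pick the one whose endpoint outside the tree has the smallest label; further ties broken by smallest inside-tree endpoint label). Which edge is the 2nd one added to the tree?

Prim, starting at D.
Step 1: frontier [A D 8, C D 20, B D 22] → take A D (8); add A.
Step 2: frontier [A C 9, A E 19, C D 20, B D 22] → take A C (9); add C.
Step 3: frontier [A E 19, C E 25, B D 22] → take A E (19); add E.
Step 4: frontier [B D 22, B E 13] → take B E (13); add B.
The 2nd edge added is A C.

A-C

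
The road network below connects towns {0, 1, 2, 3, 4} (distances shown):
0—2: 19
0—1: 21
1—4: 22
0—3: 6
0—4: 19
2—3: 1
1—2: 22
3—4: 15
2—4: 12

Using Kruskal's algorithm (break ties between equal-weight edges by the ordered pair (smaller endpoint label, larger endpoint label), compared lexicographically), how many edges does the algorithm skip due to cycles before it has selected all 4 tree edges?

Sort edges by weight, then run Kruskal:
2—3 (1): add — endpoints in different components.
0—3 (6): add — endpoints in different components.
2—4 (12): add — endpoints in different components.
3—4 (15): skip — 3 and 4 already connected.
0—2 (19): skip — 0 and 2 already connected.
0—4 (19): skip — 0 and 4 already connected.
0—1 (21): add — endpoints in different components.
Edges rejected before the tree was complete: 3.

3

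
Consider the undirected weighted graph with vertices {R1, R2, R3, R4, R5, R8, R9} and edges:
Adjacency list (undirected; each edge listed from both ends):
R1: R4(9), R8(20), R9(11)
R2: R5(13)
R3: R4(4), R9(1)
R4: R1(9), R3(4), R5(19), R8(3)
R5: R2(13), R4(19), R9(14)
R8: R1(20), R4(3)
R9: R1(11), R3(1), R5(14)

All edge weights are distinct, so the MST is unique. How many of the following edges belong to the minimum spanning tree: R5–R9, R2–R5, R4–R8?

Sort edges by weight, then run Kruskal:
R3–R9 (1): add. Components now {R3,R9} {R8} {R4} {R1} {R5} {R2}
R4–R8 (3): add. Components now {R3,R9} {R4,R8} {R1} {R5} {R2}
R3–R4 (4): add. Components now {R3,R4,R8,R9} {R1} {R5} {R2}
R1–R4 (9): add. Components now {R1,R3,R4,R8,R9} {R5} {R2}
R1–R9 (11): skip — R9 and R1 already connected.
R2–R5 (13): add. Components now {R1,R3,R4,R8,R9} {R2,R5}
R5–R9 (14): add. Components now {R1,R2,R3,R4,R5,R8,R9}
MST edge set: {R3–R9, R4–R8, R3–R4, R1–R4, R2–R5, R5–R9}.
Of the listed edges, {R5–R9, R2–R5, R4–R8} are in the MST → 3.

3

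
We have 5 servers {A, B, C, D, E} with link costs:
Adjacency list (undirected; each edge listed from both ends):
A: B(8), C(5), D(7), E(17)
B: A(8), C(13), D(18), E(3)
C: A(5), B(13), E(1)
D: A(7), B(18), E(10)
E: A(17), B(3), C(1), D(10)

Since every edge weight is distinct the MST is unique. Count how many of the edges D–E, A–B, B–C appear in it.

Kruskal's algorithm — process edges by increasing weight (ties by edge label):
C–E (1): add — endpoints in different components.
B–E (3): add — endpoints in different components.
A–C (5): add — endpoints in different components.
A–D (7): add — endpoints in different components.
MST edge set: {C–E, B–E, A–C, A–D}.
Of the listed edges, {} are in the MST → 0.

0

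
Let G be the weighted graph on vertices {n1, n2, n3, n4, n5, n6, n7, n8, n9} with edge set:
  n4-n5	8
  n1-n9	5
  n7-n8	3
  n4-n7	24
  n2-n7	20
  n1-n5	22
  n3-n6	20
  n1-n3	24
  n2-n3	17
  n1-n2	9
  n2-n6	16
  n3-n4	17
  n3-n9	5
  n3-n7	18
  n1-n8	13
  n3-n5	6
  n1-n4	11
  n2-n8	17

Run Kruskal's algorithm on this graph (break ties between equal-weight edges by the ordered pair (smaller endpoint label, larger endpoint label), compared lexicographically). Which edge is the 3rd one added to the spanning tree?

n3-n9

Sort edges by weight, then run Kruskal:
n7-n8 (3): add — endpoints in different components.
n1-n9 (5): add — endpoints in different components.
n3-n9 (5): add — endpoints in different components.
n3-n5 (6): add — endpoints in different components.
n4-n5 (8): add — endpoints in different components.
n1-n2 (9): add — endpoints in different components.
n1-n4 (11): skip — n4 and n1 already connected.
n1-n8 (13): add — endpoints in different components.
n2-n6 (16): add — endpoints in different components.
The 3rd edge added is n3-n9.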